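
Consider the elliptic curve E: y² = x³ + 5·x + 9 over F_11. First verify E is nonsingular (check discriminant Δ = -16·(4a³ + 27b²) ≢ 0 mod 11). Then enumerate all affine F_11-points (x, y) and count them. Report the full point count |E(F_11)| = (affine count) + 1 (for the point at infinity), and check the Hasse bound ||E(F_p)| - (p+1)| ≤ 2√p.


Affine points = {(0, 3), (0, 8), (1, 2), (1, 9), (2, 4), (2, 7), (4, 4), (4, 7), (5, 4), (5, 7), (8, 0), (10, 5), (10, 6)}; affine count = 13; |E(F_11)| = 14.

Discriminant check: Δ ∝ 4a³ + 27b² = 4·5³ + 27·9² = 4·125 + 27·81 ≡ 3 (mod 11). Nonzero ⇒ E is nonsingular.
For each x ∈ F_11, compute rhs = x³ + 5·x + 9 mod 11, then count y ∈ F_11 with y² ≡ rhs.
  x = 0: rhs = 9, matching y values: 3, 8 (2 points).
  x = 1: rhs = 4, matching y values: 2, 9 (2 points).
  x = 2: rhs = 5, matching y values: 4, 7 (2 points).
  x = 3: rhs = 7, matching y values: none (0 points).
  x = 4: rhs = 5, matching y values: 4, 7 (2 points).
  x = 5: rhs = 5, matching y values: 4, 7 (2 points).
  x = 6: rhs = 2, matching y values: none (0 points).
  x = 7: rhs = 2, matching y values: none (0 points).
  x = 8: rhs = 0, matching y values: 0 (1 points).
  x = 9: rhs = 2, matching y values: none (0 points).
  x = 10: rhs = 3, matching y values: 5, 6 (2 points).
Total affine count: 13.
Full point count |E(F_11)| = 13 + 1 = 14.
Hasse bound: |14 − (11+1)| = |2| = 2 ≤ 2√11 ≈ 6.6332 ✓.


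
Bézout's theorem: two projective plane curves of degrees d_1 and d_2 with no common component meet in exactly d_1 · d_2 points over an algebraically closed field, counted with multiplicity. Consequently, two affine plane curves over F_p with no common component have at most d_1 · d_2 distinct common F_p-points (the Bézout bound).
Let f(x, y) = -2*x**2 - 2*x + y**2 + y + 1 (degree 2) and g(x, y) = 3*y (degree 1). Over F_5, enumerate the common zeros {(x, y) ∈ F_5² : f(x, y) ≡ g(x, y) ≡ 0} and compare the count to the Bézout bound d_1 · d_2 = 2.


Common zeros: ∅; count = 0; Bézout bound = 2.

deg(f) = 2, deg(g) = 1, so Bézout bound = 2.
Scan x ∈ F_5. For each x, list the y ∈ F_5 with f(x, y) ≡ 0 and those with g(x, y) ≡ 0 (mod 5); the common zeros in that column are the intersection.
  x = 0: f ≡ 0 at y ∈ ∅; g ≡ 0 at y ∈ {0}; common: ∅.
  x = 1: f ≡ 0 at y ∈ ∅; g ≡ 0 at y ∈ {0}; common: ∅.
  x = 2: f ≡ 0 at y ∈ {2}; g ≡ 0 at y ∈ {0}; common: ∅.
  x = 3: f ≡ 0 at y ∈ ∅; g ≡ 0 at y ∈ {0}; common: ∅.
  x = 4: f ≡ 0 at y ∈ ∅; g ≡ 0 at y ∈ {0}; common: ∅.
Collecting: common zeros = ∅, so the count is 0.
Comparison with the Bézout bound: 0 ≤ 2 = deg(f)·deg(g), as expected for curves with no common component (the affine F_5-count falls short of the bound because intersections may lie at infinity, over extension fields, or carry multiplicity).


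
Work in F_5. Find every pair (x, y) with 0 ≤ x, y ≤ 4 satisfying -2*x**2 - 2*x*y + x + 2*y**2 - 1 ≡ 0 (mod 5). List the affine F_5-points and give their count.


Affine F_5-points: {(1, 3), (3, 1), (3, 2), (4, 1), (4, 3)}; count = 5.

For each of the 25 pairs (x, y) ∈ F_5², evaluate f(x, y) mod 5. Record the zeros.
  x = 0: [0↦4, 1↦1, 2↦2, 3↦2, 4↦1]  zeros at y ∈ ∅
  x = 1: [0↦3, 1↦3, 2↦2, 3↦0, 4↦2]  zeros at y ∈ {3}
  x = 2: [0↦3, 1↦1, 2↦3, 3↦4, 4↦4]  zeros at y ∈ ∅
  x = 3: [0↦4, 1↦0, 2↦0, 3↦4, 4↦2]  zeros at y ∈ {1, 2}
  x = 4: [0↦1, 1↦0, 2↦3, 3↦0, 4↦1]  zeros at y ∈ {1, 3}
Collecting zeros: affine points = {(1, 3), (3, 1), (3, 2), (4, 1), (4, 3)}.
Total count |C(F_5)_aff| = 5.


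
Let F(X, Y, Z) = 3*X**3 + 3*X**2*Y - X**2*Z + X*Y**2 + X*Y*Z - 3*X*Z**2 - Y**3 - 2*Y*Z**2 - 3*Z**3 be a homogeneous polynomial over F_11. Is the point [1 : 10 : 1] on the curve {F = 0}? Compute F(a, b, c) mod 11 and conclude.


F(1,10,1) ≡ 7 (mod 11); P is NOT on the curve.

Evaluate F(1, 10, 1) term-by-term (mod 11).
  3*X**3 ↦ 3·1·1·1 = 3
  3*X**2*Y ↦ 3·1·10·1 = 30
  -X**2*Z ↦ -1·1·1·1 = -1
  X*Y**2 ↦ 1·1·100·1 = 100
  X*Y*Z ↦ 1·1·10·1 = 10
  -3*X*Z**2 ↦ -3·1·1·1 = -3
  -Y**3 ↦ -1·1·1000·1 = -1000
  -2*Y*Z**2 ↦ -2·1·10·1 = -20
  -3*Z**3 ↦ -3·1·1·1 = -3
Sum: F(1, 10, 1) = (3) + (30) + (-1) + (100) + (10) + (-3) + (-1000) + (-20) + (-3) = -884.
Reducing mod 11: -884 ≡ 7 (mod 11).
Since F(a, b, c) ≡ 7 ≠ 0 (mod 11), P does NOT lie on the curve.


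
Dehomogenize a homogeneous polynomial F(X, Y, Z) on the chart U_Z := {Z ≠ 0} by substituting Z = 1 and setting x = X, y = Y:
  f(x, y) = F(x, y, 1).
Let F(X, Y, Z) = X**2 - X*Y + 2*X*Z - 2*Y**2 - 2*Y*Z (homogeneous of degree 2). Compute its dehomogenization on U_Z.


f(x, y) = x**2 - x*y + 2*x - 2*y**2 - 2*y

On U_Z we set Z = 1. Each monomial c·X^i·Y^j·Z^k in F becomes c·x^i·y^j·1^k = c·x^i·y^j.
Substituting Z = 1: F(X, Y, 1) = x**2 - x*y + 2*x - 2*y**2 - 2*y.
Note: deg(f) ≤ deg(F) = 2; strict inequality happens when F is divisible by Z (lost terms).


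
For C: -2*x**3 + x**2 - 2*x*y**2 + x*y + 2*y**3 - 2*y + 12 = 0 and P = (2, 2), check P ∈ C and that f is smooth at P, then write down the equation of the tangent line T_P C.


Tangent line at P: -26*x + 8*y + 36 = 0.

Step 1: f(2, 2) = 0, so P lies on C.
Step 2: partial derivatives
  f_x(x, y) = -6*x**2 + 2*x - 2*y**2 + y, f_y(x, y) = -4*x*y + x + 6*y**2 - 2.
  f_x(P) = -26, f_y(P) = 8 (gradient nonzero, so P is smooth).
Step 3: tangent line at P: -26·(x − 2) + 8·(y − 2) = 0.
Expanding: -26*x + 8*y + 36 = 0.


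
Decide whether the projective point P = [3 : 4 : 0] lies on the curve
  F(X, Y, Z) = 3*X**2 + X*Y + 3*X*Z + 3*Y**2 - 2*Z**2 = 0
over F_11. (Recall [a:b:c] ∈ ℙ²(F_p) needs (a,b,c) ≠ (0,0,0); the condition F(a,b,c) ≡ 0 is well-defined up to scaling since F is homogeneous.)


F(3,4,0) ≡ 10 (mod 11); P is NOT on the curve.

Evaluate F(3, 4, 0) term-by-term (mod 11).
  3*X**2 ↦ 3·9·1·1 = 27
  X*Y ↦ 1·3·4·1 = 12
  3*X*Z ↦ 3·3·1·0 = 0
  3*Y**2 ↦ 3·1·16·1 = 48
  -2*Z**2 ↦ -2·1·1·0 = 0
Sum: F(3, 4, 0) = (27) + (12) + (0) + (48) + (0) = 87.
Reducing mod 11: 87 ≡ 10 (mod 11).
Since F(a, b, c) ≡ 10 ≠ 0 (mod 11), P does NOT lie on the curve.


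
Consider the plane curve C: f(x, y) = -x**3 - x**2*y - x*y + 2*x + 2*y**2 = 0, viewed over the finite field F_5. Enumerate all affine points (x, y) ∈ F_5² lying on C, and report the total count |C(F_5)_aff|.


Affine F_5-points: {(0, 0), (1, 2), (1, 4)}; count = 3.

For each of the 25 pairs (x, y) ∈ F_5², evaluate f(x, y) mod 5. Record the zeros.
  x = 0: [0↦0, 1↦2, 2↦3, 3↦3, 4↦2]  zeros at y ∈ {0}
  x = 1: [0↦1, 1↦1, 2↦0, 3↦3, 4↦0]  zeros at y ∈ {2, 4}
  x = 2: [0↦1, 1↦2, 2↦2, 3↦1, 4↦4]  zeros at y ∈ ∅
  x = 3: [0↦4, 1↦4, 2↦3, 3↦1, 4↦3]  zeros at y ∈ ∅
  x = 4: [0↦4, 1↦1, 2↦2, 3↦2, 4↦1]  zeros at y ∈ ∅
Collecting zeros: affine points = {(0, 0), (1, 2), (1, 4)}.
Total count |C(F_5)_aff| = 3.


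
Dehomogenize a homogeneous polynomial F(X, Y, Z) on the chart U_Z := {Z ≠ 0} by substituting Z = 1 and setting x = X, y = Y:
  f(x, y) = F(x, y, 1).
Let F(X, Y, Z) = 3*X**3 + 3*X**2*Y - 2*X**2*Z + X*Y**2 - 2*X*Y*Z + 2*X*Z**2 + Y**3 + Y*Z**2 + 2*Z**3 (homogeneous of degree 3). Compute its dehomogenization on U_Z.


f(x, y) = 3*x**3 + 3*x**2*y - 2*x**2 + x*y**2 - 2*x*y + 2*x + y**3 + y + 2

On U_Z we set Z = 1. Each monomial c·X^i·Y^j·Z^k in F becomes c·x^i·y^j·1^k = c·x^i·y^j.
Substituting Z = 1: F(X, Y, 1) = 3*x**3 + 3*x**2*y - 2*x**2 + x*y**2 - 2*x*y + 2*x + y**3 + y + 2.
Note: deg(f) ≤ deg(F) = 3; strict inequality happens when F is divisible by Z (lost terms).


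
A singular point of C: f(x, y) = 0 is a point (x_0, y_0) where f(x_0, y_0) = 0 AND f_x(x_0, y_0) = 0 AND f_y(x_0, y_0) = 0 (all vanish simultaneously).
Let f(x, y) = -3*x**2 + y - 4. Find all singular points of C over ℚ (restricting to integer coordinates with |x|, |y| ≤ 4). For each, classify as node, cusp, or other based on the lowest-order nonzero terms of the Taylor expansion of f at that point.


No singular points in the scanned grid; C is smooth there.

Compute partial derivatives:
  f_x = -6*x.
  f_y = 1.
f_y = 1 is a nonzero constant, so f_y never vanishes: no point (x, y) can satisfy f = f_x = f_y = 0. In particular no (x, y) ∈ {−4, ..., 4}² is singular; the curve is smooth.


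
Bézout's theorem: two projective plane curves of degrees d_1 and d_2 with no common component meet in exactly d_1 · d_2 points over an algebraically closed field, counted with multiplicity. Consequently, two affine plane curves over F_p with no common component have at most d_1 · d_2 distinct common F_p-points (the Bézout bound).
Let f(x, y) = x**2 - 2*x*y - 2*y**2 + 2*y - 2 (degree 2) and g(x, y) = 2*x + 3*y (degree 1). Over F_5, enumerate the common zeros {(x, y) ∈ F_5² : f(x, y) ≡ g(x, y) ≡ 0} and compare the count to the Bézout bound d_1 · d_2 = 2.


Common zeros: {(2, 2)}; count = 1; Bézout bound = 2.

deg(f) = 2, deg(g) = 1, so Bézout bound = 2.
Scan x ∈ F_5. For each x, list the y ∈ F_5 with f(x, y) ≡ 0 and those with g(x, y) ≡ 0 (mod 5); the common zeros in that column are the intersection.
  x = 0: f ≡ 0 at y ∈ ∅; g ≡ 0 at y ∈ {0}; common: ∅.
  x = 1: f ≡ 0 at y ∈ ∅; g ≡ 0 at y ∈ {1}; common: ∅.
  x = 2: f ≡ 0 at y ∈ {2}; g ≡ 0 at y ∈ {2}; common: {2}.
  x = 3: f ≡ 0 at y ∈ ∅; g ≡ 0 at y ∈ {3}; common: ∅.
  x = 4: f ≡ 0 at y ∈ ∅; g ≡ 0 at y ∈ {4}; common: ∅.
Collecting: common zeros = {(2, 2)}, so the count is 1.
Comparison with the Bézout bound: 1 ≤ 2 = deg(f)·deg(g), as expected for curves with no common component (the affine F_5-count falls short of the bound because intersections may lie at infinity, over extension fields, or carry multiplicity).


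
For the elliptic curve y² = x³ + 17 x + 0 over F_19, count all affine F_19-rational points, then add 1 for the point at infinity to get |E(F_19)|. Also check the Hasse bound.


Affine points = {(0, 0), (2, 2), (2, 17), (5, 1), (5, 18), (7, 5), (7, 14), (10, 7), (10, 12), (11, 6), (11, 13), (13, 9), (13, 10), (15, 1), (15, 18), (16, 6), (16, 13), (18, 1), (18, 18)}; affine count = 19; |E(F_19)| = 20.

Discriminant check: Δ ∝ 4a³ + 27b² = 4·17³ + 27·0² = 4·4913 + 27·0 ≡ 6 (mod 19). Nonzero ⇒ E is nonsingular.
For each x ∈ F_19, compute rhs = x³ + 17·x + 0 mod 19, then count y ∈ F_19 with y² ≡ rhs.
  x = 0: rhs = 0, matching y values: 0 (1 points).
  x = 1: rhs = 18, matching y values: none (0 points).
  x = 2: rhs = 4, matching y values: 2, 17 (2 points).
  x = 3: rhs = 2, matching y values: none (0 points).
  x = 4: rhs = 18, matching y values: none (0 points).
  x = 5: rhs = 1, matching y values: 1, 18 (2 points).
  x = 6: rhs = 14, matching y values: none (0 points).
  x = 7: rhs = 6, matching y values: 5, 14 (2 points).
  x = 8: rhs = 2, matching y values: none (0 points).
  x = 9: rhs = 8, matching y values: none (0 points).
  x = 10: rhs = 11, matching y values: 7, 12 (2 points).
  x = 11: rhs = 17, matching y values: 6, 13 (2 points).
  x = 12: rhs = 13, matching y values: none (0 points).
  x = 13: rhs = 5, matching y values: 9, 10 (2 points).
  x = 14: rhs = 18, matching y values: none (0 points).
  x = 15: rhs = 1, matching y values: 1, 18 (2 points).
  x = 16: rhs = 17, matching y values: 6, 13 (2 points).
  x = 17: rhs = 15, matching y values: none (0 points).
  x = 18: rhs = 1, matching y values: 1, 18 (2 points).
Total affine count: 19.
Full point count |E(F_19)| = 19 + 1 = 20.
Hasse bound: |20 − (19+1)| = |0| = 0 ≤ 2√19 ≈ 8.7178 ✓.


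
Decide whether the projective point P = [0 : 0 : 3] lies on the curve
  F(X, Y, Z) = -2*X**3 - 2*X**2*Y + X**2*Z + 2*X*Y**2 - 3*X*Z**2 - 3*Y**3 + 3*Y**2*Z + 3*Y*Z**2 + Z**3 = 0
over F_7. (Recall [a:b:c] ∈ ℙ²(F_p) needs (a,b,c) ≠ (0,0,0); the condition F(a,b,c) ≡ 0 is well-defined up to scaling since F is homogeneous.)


F(0,0,3) ≡ 6 (mod 7); P is NOT on the curve.

Evaluate F(0, 0, 3) term-by-term (mod 7).
  -2*X**3 ↦ -2·0·1·1 = 0
  -2*X**2*Y ↦ -2·0·0·1 = 0
  X**2*Z ↦ 1·0·1·3 = 0
  2*X*Y**2 ↦ 2·0·0·1 = 0
  -3*X*Z**2 ↦ -3·0·1·9 = 0
  -3*Y**3 ↦ -3·1·0·1 = 0
  3*Y**2*Z ↦ 3·1·0·3 = 0
  3*Y*Z**2 ↦ 3·1·0·9 = 0
  Z**3 ↦ 1·1·1·27 = 27
Sum: F(0, 0, 3) = (0) + (0) + (0) + (0) + (0) + (0) + (0) + (0) + (27) = 27.
Reducing mod 7: 27 ≡ 6 (mod 7).
Since F(a, b, c) ≡ 6 ≠ 0 (mod 7), P does NOT lie on the curve.


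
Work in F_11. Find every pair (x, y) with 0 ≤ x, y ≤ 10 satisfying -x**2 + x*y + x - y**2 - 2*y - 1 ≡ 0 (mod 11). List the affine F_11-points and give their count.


Affine F_11-points: {(0, 10)}; count = 1.

For each of the 121 pairs (x, y) ∈ F_11², evaluate f(x, y) mod 11. Record the zeros.
  x = 0: [0↦10, 1↦7, 2↦2, 3↦6, 4↦8, 5↦8, 6↦6, 7↦2, 8↦7, 9↦10, 10↦0]  zeros at y ∈ {10}
  x = 1: [0↦10, 1↦8, 2↦4, 3↦9, 4↦1, 5↦2, 6↦1, 7↦9, 8↦4, 9↦8, 10↦10]  zeros at y ∈ ∅
  x = 2: [0↦8, 1↦7, 2↦4, 3↦10, 4↦3, 5↦5, 6↦5, 7↦3, 8↦10, 9↦4, 10↦7]  zeros at y ∈ ∅
  x = 3: [0↦4, 1↦4, 2↦2, 3↦9, 4↦3, 5↦6, 6↦7, 7↦6, 8↦3, 9↦9, 10↦2]  zeros at y ∈ ∅
  x = 4: [0↦9, 1↦10, 2↦9, 3↦6, 4↦1, 5↦5, 6↦7, 7↦7, 8↦5, 9↦1, 10↦6]  zeros at y ∈ ∅
  x = 5: [0↦1, 1↦3, 2↦3, 3↦1, 4↦8, 5↦2, 6↦5, 7↦6, 8↦5, 9↦2, 10↦8]  zeros at y ∈ ∅
  x = 6: [0↦2, 1↦5, 2↦6, 3↦5, 4↦2, 5↦8, 6↦1, 7↦3, 8↦3, 9↦1, 10↦8]  zeros at y ∈ ∅
  x = 7: [0↦1, 1↦5, 2↦7, 3↦7, 4↦5, 5↦1, 6↦6, 7↦9, 8↦10, 9↦9, 10↦6]  zeros at y ∈ ∅
  x = 8: [0↦9, 1↦3, 2↦6, 3↦7, 4↦6, 5↦3, 6↦9, 7↦2, 8↦4, 9↦4, 10↦2]  zeros at y ∈ ∅
  x = 9: [0↦4, 1↦10, 2↦3, 3↦5, 4↦5, 5↦3, 6↦10, 7↦4, 8↦7, 9↦8, 10↦7]  zeros at y ∈ ∅
  x = 10: [0↦8, 1↦4, 2↦9, 3↦1, 4↦2, 5↦1, 6↦9, 7↦4, 8↦8, 9↦10, 10↦10]  zeros at y ∈ ∅
Collecting zeros: affine points = {(0, 10)}.
Total count |C(F_11)_aff| = 1.


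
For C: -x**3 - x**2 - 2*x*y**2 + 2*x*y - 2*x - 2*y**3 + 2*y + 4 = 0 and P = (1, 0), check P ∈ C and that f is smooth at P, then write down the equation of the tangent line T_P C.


Tangent line at P: -7*x + 4*y + 7 = 0.

Step 1: f(1, 0) = 0, so P lies on C.
Step 2: partial derivatives
  f_x(x, y) = -3*x**2 - 2*x - 2*y**2 + 2*y - 2, f_y(x, y) = -4*x*y + 2*x - 6*y**2 + 2.
  f_x(P) = -7, f_y(P) = 4 (gradient nonzero, so P is smooth).
Step 3: tangent line at P: -7·(x − 1) + 4·(y − 0) = 0.
Expanding: -7*x + 4*y + 7 = 0.


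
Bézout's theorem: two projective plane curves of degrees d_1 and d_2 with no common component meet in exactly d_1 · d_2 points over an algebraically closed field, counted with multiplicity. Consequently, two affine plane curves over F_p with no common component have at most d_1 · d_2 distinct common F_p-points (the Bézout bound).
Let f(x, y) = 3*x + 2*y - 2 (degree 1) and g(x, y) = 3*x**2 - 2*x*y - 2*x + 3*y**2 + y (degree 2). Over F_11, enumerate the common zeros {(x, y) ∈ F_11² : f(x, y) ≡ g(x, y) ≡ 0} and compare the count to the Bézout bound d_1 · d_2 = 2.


Common zeros: {(5, 10), (8, 0)}; count = 2; Bézout bound = 2.

deg(f) = 1, deg(g) = 2, so Bézout bound = 2.
Scan x ∈ F_11. For each x, list the y ∈ F_11 with f(x, y) ≡ 0 and those with g(x, y) ≡ 0 (mod 11); the common zeros in that column are the intersection.
  x = 0: f ≡ 0 at y ∈ {1}; g ≡ 0 at y ∈ {0, 7}; common: ∅.
  x = 1: f ≡ 0 at y ∈ {5}; g ≡ 0 at y ∈ {2}; common: ∅.
  x = 2: f ≡ 0 at y ∈ {9}; g ≡ 0 at y ∈ {4, 8}; common: ∅.
  x = 3: f ≡ 0 at y ∈ {2}; g ≡ 0 at y ∈ {3, 6}; common: ∅.
  x = 4: f ≡ 0 at y ∈ {6}; g ≡ 0 at y ∈ {8, 9}; common: ∅.
  x = 5: f ≡ 0 at y ∈ {10}; g ≡ 0 at y ∈ {4, 10}; common: {10}.
  x = 6: f ≡ 0 at y ∈ {3}; g ≡ 0 at y ∈ {1, 10}; common: ∅.
  x = 7: f ≡ 0 at y ∈ {7}; g ≡ 0 at y ∈ {3, 5}; common: ∅.
  x = 8: f ≡ 0 at y ∈ {0}; g ≡ 0 at y ∈ {0, 5}; common: {0}.
  x = 9: f ≡ 0 at y ∈ {4}; g ≡ 0 at y ∈ {6, 7}; common: ∅.
  x = 10: f ≡ 0 at y ∈ {8}; g ≡ 0 at y ∈ {1, 9}; common: ∅.
Collecting: common zeros = {(5, 10), (8, 0)}, so the count is 2.
Comparison with the Bézout bound: 2 ≤ 2 = deg(f)·deg(g), as expected for curves with no common component (the bound is attained).


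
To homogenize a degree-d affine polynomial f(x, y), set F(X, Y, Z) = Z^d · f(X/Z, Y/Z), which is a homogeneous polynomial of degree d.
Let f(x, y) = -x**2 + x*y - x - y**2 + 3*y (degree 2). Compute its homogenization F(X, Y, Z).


F(X, Y, Z) = -X**2 + X*Y - X*Z - Y**2 + 3*Y*Z

deg(f) = 2.
Substitute x = X/Z, y = Y/Z into f, then multiply by Z^2.
  monomial -1·x^2·y^0 ↦ -1·X^2·Y^0·Z^0.
  monomial 1·x^1·y^1 ↦ 1·X^1·Y^1·Z^0.
  monomial -1·x^1·y^0 ↦ -1·X^1·Y^0·Z^1.
  monomial -1·x^0·y^2 ↦ -1·X^0·Y^2·Z^0.
  monomial 3·x^0·y^1 ↦ 3·X^0·Y^1·Z^1.
Collecting: F(X, Y, Z) = -X**2 + X*Y - X*Z - Y**2 + 3*Y*Z.


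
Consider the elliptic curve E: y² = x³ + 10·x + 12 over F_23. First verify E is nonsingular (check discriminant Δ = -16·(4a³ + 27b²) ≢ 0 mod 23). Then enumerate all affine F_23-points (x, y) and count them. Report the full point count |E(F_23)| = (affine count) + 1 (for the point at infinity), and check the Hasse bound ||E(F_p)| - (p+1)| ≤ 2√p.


Affine points = {(0, 9), (0, 14), (1, 0), (3, 0), (4, 1), (4, 22), (5, 7), (5, 16), (6, 9), (6, 14), (8, 11), (8, 12), (9, 7), (9, 16), (10, 10), (10, 13), (11, 2), (11, 21), (13, 4), (13, 19), (15, 8), (15, 15), (16, 6), (16, 17), (17, 9), (17, 14), (19, 0), (20, 1), (20, 22), (22, 1), (22, 22)}; affine count = 31; |E(F_23)| = 32.

Discriminant check: Δ ∝ 4a³ + 27b² = 4·10³ + 27·12² = 4·1000 + 27·144 ≡ 22 (mod 23). Nonzero ⇒ E is nonsingular.
For each x ∈ F_23, compute rhs = x³ + 10·x + 12 mod 23, then count y ∈ F_23 with y² ≡ rhs.
  x = 0: rhs = 12, matching y values: 9, 14 (2 points).
  x = 1: rhs = 0, matching y values: 0 (1 points).
  x = 2: rhs = 17, matching y values: none (0 points).
  x = 3: rhs = 0, matching y values: 0 (1 points).
  x = 4: rhs = 1, matching y values: 1, 22 (2 points).
  x = 5: rhs = 3, matching y values: 7, 16 (2 points).
  x = 6: rhs = 12, matching y values: 9, 14 (2 points).
  x = 7: rhs = 11, matching y values: none (0 points).
  x = 8: rhs = 6, matching y values: 11, 12 (2 points).
  x = 9: rhs = 3, matching y values: 7, 16 (2 points).
  x = 10: rhs = 8, matching y values: 10, 13 (2 points).
  x = 11: rhs = 4, matching y values: 2, 21 (2 points).
  x = 12: rhs = 20, matching y values: none (0 points).
  x = 13: rhs = 16, matching y values: 4, 19 (2 points).
  x = 14: rhs = 21, matching y values: none (0 points).
  x = 15: rhs = 18, matching y values: 8, 15 (2 points).
  x = 16: rhs = 13, matching y values: 6, 17 (2 points).
  x = 17: rhs = 12, matching y values: 9, 14 (2 points).
  x = 18: rhs = 21, matching y values: none (0 points).
  x = 19: rhs = 0, matching y values: 0 (1 points).
  x = 20: rhs = 1, matching y values: 1, 22 (2 points).
  x = 21: rhs = 7, matching y values: none (0 points).
  x = 22: rhs = 1, matching y values: 1, 22 (2 points).
Total affine count: 31.
Full point count |E(F_23)| = 31 + 1 = 32.
Hasse bound: |32 − (23+1)| = |8| = 8 ≤ 2√23 ≈ 9.5917 ✓.


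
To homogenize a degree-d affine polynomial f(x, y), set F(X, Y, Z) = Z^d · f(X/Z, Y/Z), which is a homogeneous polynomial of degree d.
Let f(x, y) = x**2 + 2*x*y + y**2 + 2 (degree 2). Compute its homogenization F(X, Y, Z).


F(X, Y, Z) = X**2 + 2*X*Y + Y**2 + 2*Z**2

deg(f) = 2.
Substitute x = X/Z, y = Y/Z into f, then multiply by Z^2.
  monomial 1·x^2·y^0 ↦ 1·X^2·Y^0·Z^0.
  monomial 2·x^1·y^1 ↦ 2·X^1·Y^1·Z^0.
  monomial 1·x^0·y^2 ↦ 1·X^0·Y^2·Z^0.
  monomial 2·x^0·y^0 ↦ 2·X^0·Y^0·Z^2.
Collecting: F(X, Y, Z) = X**2 + 2*X*Y + Y**2 + 2*Z**2.


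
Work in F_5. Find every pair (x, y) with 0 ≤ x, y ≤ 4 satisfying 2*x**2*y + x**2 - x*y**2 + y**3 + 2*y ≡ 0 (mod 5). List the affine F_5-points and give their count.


Affine F_5-points: {(0, 0), (1, 1), (1, 4), (3, 2), (3, 4)}; count = 5.

For each of the 25 pairs (x, y) ∈ F_5², evaluate f(x, y) mod 5. Record the zeros.
  x = 0: [0↦0, 1↦3, 2↦2, 3↦3, 4↦2]  zeros at y ∈ {0}
  x = 1: [0↦1, 1↦0, 2↦3, 3↦1, 4↦0]  zeros at y ∈ {1, 4}
  x = 2: [0↦4, 1↦3, 2↦4, 3↦3, 4↦1]  zeros at y ∈ ∅
  x = 3: [0↦4, 1↦2, 2↦0, 3↦4, 4↦0]  zeros at y ∈ {2, 4}
  x = 4: [0↦1, 1↦2, 2↦1, 3↦4, 4↦2]  zeros at y ∈ ∅
Collecting zeros: affine points = {(0, 0), (1, 1), (1, 4), (3, 2), (3, 4)}.
Total count |C(F_5)_aff| = 5.


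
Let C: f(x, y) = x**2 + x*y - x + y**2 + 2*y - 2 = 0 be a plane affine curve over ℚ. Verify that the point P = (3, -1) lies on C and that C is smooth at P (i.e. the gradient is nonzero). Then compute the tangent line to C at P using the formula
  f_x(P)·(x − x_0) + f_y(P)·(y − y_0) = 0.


Tangent line at P: 4*x + 3*y - 9 = 0.

Step 1: f(3, -1) = 0, so P lies on C.
Step 2: partial derivatives
  f_x(x, y) = 2*x + y - 1, f_y(x, y) = x + 2*y + 2.
  f_x(P) = 4, f_y(P) = 3 (gradient nonzero, so P is smooth).
Step 3: tangent line at P: 4·(x − 3) + 3·(y − -1) = 0.
Expanding: 4*x + 3*y - 9 = 0.


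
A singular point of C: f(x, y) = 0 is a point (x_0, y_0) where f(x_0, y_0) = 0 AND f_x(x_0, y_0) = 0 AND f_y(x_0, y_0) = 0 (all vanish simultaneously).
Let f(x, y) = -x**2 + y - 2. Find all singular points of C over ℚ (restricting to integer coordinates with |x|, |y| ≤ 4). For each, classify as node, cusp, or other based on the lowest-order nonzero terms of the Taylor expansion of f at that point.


No singular points in the scanned grid; C is smooth there.

Compute partial derivatives:
  f_x = -2*x.
  f_y = 1.
f_y = 1 is a nonzero constant, so f_y never vanishes: no point (x, y) can satisfy f = f_x = f_y = 0. In particular no (x, y) ∈ {−4, ..., 4}² is singular; the curve is smooth.


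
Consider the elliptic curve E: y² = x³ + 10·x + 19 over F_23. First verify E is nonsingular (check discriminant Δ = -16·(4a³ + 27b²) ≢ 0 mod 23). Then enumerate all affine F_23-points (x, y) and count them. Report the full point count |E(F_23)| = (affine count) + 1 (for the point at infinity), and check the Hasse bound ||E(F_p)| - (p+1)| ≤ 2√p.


Affine points = {(2, 1), (2, 22), (4, 10), (4, 13), (7, 8), (7, 15), (8, 6), (8, 17), (12, 2), (12, 21), (13, 0), (15, 5), (15, 18), (20, 10), (20, 13), (22, 10), (22, 13)}; affine count = 17; |E(F_23)| = 18.

Discriminant check: Δ ∝ 4a³ + 27b² = 4·10³ + 27·19² = 4·1000 + 27·361 ≡ 16 (mod 23). Nonzero ⇒ E is nonsingular.
For each x ∈ F_23, compute rhs = x³ + 10·x + 19 mod 23, then count y ∈ F_23 with y² ≡ rhs.
  x = 0: rhs = 19, matching y values: none (0 points).
  x = 1: rhs = 7, matching y values: none (0 points).
  x = 2: rhs = 1, matching y values: 1, 22 (2 points).
  x = 3: rhs = 7, matching y values: none (0 points).
  x = 4: rhs = 8, matching y values: 10, 13 (2 points).
  x = 5: rhs = 10, matching y values: none (0 points).
  x = 6: rhs = 19, matching y values: none (0 points).
  x = 7: rhs = 18, matching y values: 8, 15 (2 points).
  x = 8: rhs = 13, matching y values: 6, 17 (2 points).
  x = 9: rhs = 10, matching y values: none (0 points).
  x = 10: rhs = 15, matching y values: none (0 points).
  x = 11: rhs = 11, matching y values: none (0 points).
  x = 12: rhs = 4, matching y values: 2, 21 (2 points).
  x = 13: rhs = 0, matching y values: 0 (1 points).
  x = 14: rhs = 5, matching y values: none (0 points).
  x = 15: rhs = 2, matching y values: 5, 18 (2 points).
  x = 16: rhs = 20, matching y values: none (0 points).
  x = 17: rhs = 19, matching y values: none (0 points).
  x = 18: rhs = 5, matching y values: none (0 points).
  x = 19: rhs = 7, matching y values: none (0 points).
  x = 20: rhs = 8, matching y values: 10, 13 (2 points).
  x = 21: rhs = 14, matching y values: none (0 points).
  x = 22: rhs = 8, matching y values: 10, 13 (2 points).
Total affine count: 17.
Full point count |E(F_23)| = 17 + 1 = 18.
Hasse bound: |18 − (23+1)| = |-6| = 6 ≤ 2√23 ≈ 9.5917 ✓.


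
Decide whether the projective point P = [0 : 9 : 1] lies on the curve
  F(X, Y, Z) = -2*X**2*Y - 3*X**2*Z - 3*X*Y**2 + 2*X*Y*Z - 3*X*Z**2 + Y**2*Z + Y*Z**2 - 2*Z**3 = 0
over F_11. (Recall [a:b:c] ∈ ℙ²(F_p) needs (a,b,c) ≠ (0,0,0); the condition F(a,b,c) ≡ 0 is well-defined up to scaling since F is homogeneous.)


F(0,9,1) ≡ 0 (mod 11); P is on the curve.

Evaluate F(0, 9, 1) term-by-term (mod 11).
  -2*X**2*Y ↦ -2·0·9·1 = 0
  -3*X**2*Z ↦ -3·0·1·1 = 0
  -3*X*Y**2 ↦ -3·0·81·1 = 0
  2*X*Y*Z ↦ 2·0·9·1 = 0
  -3*X*Z**2 ↦ -3·0·1·1 = 0
  Y**2*Z ↦ 1·1·81·1 = 81
  Y*Z**2 ↦ 1·1·9·1 = 9
  -2*Z**3 ↦ -2·1·1·1 = -2
Sum: F(0, 9, 1) = (0) + (0) + (0) + (0) + (0) + (81) + (9) + (-2) = 88.
Reducing mod 11: 88 ≡ 0 (mod 11).
Since F(a, b, c) ≡ 0 (mod 11), P lies on the curve.


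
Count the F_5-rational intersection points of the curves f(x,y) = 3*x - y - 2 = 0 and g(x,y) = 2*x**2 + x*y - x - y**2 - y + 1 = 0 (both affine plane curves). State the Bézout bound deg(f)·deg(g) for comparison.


Common zeros: {(2, 4)}; count = 1; Bézout bound = 2.

deg(f) = 1, deg(g) = 2, so Bézout bound = 2.
Scan x ∈ F_5. For each x, list the y ∈ F_5 with f(x, y) ≡ 0 and those with g(x, y) ≡ 0 (mod 5); the common zeros in that column are the intersection.
  x = 0: f ≡ 0 at y ∈ {3}; g ≡ 0 at y ∈ {2}; common: ∅.
  x = 1: f ≡ 0 at y ∈ {1}; g ≡ 0 at y ∈ ∅; common: ∅.
  x = 2: f ≡ 0 at y ∈ {4}; g ≡ 0 at y ∈ {2, 4}; common: {4}.
  x = 3: f ≡ 0 at y ∈ {2}; g ≡ 0 at y ∈ ∅; common: ∅.
  x = 4: f ≡ 0 at y ∈ {0}; g ≡ 0 at y ∈ {4}; common: ∅.
Collecting: common zeros = {(2, 4)}, so the count is 1.
Comparison with the Bézout bound: 1 ≤ 2 = deg(f)·deg(g), as expected for curves with no common component (the affine F_5-count falls short of the bound because intersections may lie at infinity, over extension fields, or carry multiplicity).


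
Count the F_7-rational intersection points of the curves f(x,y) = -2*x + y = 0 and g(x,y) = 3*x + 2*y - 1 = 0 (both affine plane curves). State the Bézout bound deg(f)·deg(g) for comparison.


Common zeros: ∅; count = 0; Bézout bound = 1.

deg(f) = 1, deg(g) = 1, so Bézout bound = 1.
Scan x ∈ F_7. For each x, list the y ∈ F_7 with f(x, y) ≡ 0 and those with g(x, y) ≡ 0 (mod 7); the common zeros in that column are the intersection.
  x = 0: f ≡ 0 at y ∈ {0}; g ≡ 0 at y ∈ {4}; common: ∅.
  x = 1: f ≡ 0 at y ∈ {2}; g ≡ 0 at y ∈ {6}; common: ∅.
  x = 2: f ≡ 0 at y ∈ {4}; g ≡ 0 at y ∈ {1}; common: ∅.
  x = 3: f ≡ 0 at y ∈ {6}; g ≡ 0 at y ∈ {3}; common: ∅.
  x = 4: f ≡ 0 at y ∈ {1}; g ≡ 0 at y ∈ {5}; common: ∅.
  x = 5: f ≡ 0 at y ∈ {3}; g ≡ 0 at y ∈ {0}; common: ∅.
  x = 6: f ≡ 0 at y ∈ {5}; g ≡ 0 at y ∈ {2}; common: ∅.
Collecting: common zeros = ∅, so the count is 0.
Comparison with the Bézout bound: 0 ≤ 1 = deg(f)·deg(g), as expected for curves with no common component (the affine F_7-count falls short of the bound because intersections may lie at infinity, over extension fields, or carry multiplicity).


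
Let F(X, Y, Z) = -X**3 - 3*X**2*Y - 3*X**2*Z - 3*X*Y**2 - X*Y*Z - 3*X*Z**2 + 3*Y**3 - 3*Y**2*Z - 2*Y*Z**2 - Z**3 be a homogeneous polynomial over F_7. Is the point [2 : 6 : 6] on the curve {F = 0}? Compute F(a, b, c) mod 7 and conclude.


F(2,6,6) ≡ 5 (mod 7); P is NOT on the curve.

Evaluate F(2, 6, 6) term-by-term (mod 7).
  -X**3 ↦ -1·8·1·1 = -8
  -3*X**2*Y ↦ -3·4·6·1 = -72
  -3*X**2*Z ↦ -3·4·1·6 = -72
  -3*X*Y**2 ↦ -3·2·36·1 = -216
  -X*Y*Z ↦ -1·2·6·6 = -72
  -3*X*Z**2 ↦ -3·2·1·36 = -216
  3*Y**3 ↦ 3·1·216·1 = 648
  -3*Y**2*Z ↦ -3·1·36·6 = -648
  -2*Y*Z**2 ↦ -2·1·6·36 = -432
  -Z**3 ↦ -1·1·1·216 = -216
Sum: F(2, 6, 6) = (-8) + (-72) + (-72) + (-216) + (-72) + (-216) + (648) + (-648) + (-432) + (-216) = -1304.
Reducing mod 7: -1304 ≡ 5 (mod 7).
Since F(a, b, c) ≡ 5 ≠ 0 (mod 7), P does NOT lie on the curve.


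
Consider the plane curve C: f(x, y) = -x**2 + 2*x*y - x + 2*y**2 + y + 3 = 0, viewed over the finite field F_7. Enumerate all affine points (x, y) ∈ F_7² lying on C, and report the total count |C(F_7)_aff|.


Affine F_7-points: {(1, 3), (1, 6), (2, 4), (3, 1), (3, 6), (4, 3), (5, 1), (5, 4)}; count = 8.

For each of the 49 pairs (x, y) ∈ F_7², evaluate f(x, y) mod 7. Record the zeros.
  x = 0: [0↦3, 1↦6, 2↦6, 3↦3, 4↦4, 5↦2, 6↦4]  zeros at y ∈ ∅
  x = 1: [0↦1, 1↦6, 2↦1, 3↦0, 4↦3, 5↦3, 6↦0]  zeros at y ∈ {3, 6}
  x = 2: [0↦4, 1↦4, 2↦1, 3↦2, 4↦0, 5↦2, 6↦1]  zeros at y ∈ {4}
  x = 3: [0↦5, 1↦0, 2↦6, 3↦2, 4↦2, 5↦6, 6↦0]  zeros at y ∈ {1, 6}
  x = 4: [0↦4, 1↦1, 2↦2, 3↦0, 4↦2, 5↦1, 6↦4]  zeros at y ∈ {3}
  x = 5: [0↦1, 1↦0, 2↦3, 3↦3, 4↦0, 5↦1, 6↦6]  zeros at y ∈ {1, 4}
  x = 6: [0↦3, 1↦4, 2↦2, 3↦4, 4↦3, 5↦6, 6↦6]  zeros at y ∈ ∅
Collecting zeros: affine points = {(1, 3), (1, 6), (2, 4), (3, 1), (3, 6), (4, 3), (5, 1), (5, 4)}.
Total count |C(F_7)_aff| = 8.


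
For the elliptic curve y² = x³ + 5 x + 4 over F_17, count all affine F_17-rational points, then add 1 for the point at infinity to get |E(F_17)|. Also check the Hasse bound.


Affine points = {(0, 2), (0, 15), (5, 1), (5, 16), (7, 5), (7, 12), (9, 8), (9, 9), (10, 0), (11, 8), (11, 9), (14, 8), (14, 9), (16, 7), (16, 10)}; affine count = 15; |E(F_17)| = 16.

Discriminant check: Δ ∝ 4a³ + 27b² = 4·5³ + 27·4² = 4·125 + 27·16 ≡ 14 (mod 17). Nonzero ⇒ E is nonsingular.
For each x ∈ F_17, compute rhs = x³ + 5·x + 4 mod 17, then count y ∈ F_17 with y² ≡ rhs.
  x = 0: rhs = 4, matching y values: 2, 15 (2 points).
  x = 1: rhs = 10, matching y values: none (0 points).
  x = 2: rhs = 5, matching y values: none (0 points).
  x = 3: rhs = 12, matching y values: none (0 points).
  x = 4: rhs = 3, matching y values: none (0 points).
  x = 5: rhs = 1, matching y values: 1, 16 (2 points).
  x = 6: rhs = 12, matching y values: none (0 points).
  x = 7: rhs = 8, matching y values: 5, 12 (2 points).
  x = 8: rhs = 12, matching y values: none (0 points).
  x = 9: rhs = 13, matching y values: 8, 9 (2 points).
  x = 10: rhs = 0, matching y values: 0 (1 points).
  x = 11: rhs = 13, matching y values: 8, 9 (2 points).
  x = 12: rhs = 7, matching y values: none (0 points).
  x = 13: rhs = 5, matching y values: none (0 points).
  x = 14: rhs = 13, matching y values: 8, 9 (2 points).
  x = 15: rhs = 3, matching y values: none (0 points).
  x = 16: rhs = 15, matching y values: 7, 10 (2 points).
Total affine count: 15.
Full point count |E(F_17)| = 15 + 1 = 16.
Hasse bound: |16 − (17+1)| = |-2| = 2 ≤ 2√17 ≈ 8.2462 ✓.


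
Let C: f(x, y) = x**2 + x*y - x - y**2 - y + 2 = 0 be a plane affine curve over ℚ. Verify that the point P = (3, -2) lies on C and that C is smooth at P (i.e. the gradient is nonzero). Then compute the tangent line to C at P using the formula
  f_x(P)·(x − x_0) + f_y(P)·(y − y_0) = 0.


Tangent line at P: 3*x + 6*y + 3 = 0.

Step 1: f(3, -2) = 0, so P lies on C.
Step 2: partial derivatives
  f_x(x, y) = 2*x + y - 1, f_y(x, y) = x - 2*y - 1.
  f_x(P) = 3, f_y(P) = 6 (gradient nonzero, so P is smooth).
Step 3: tangent line at P: 3·(x − 3) + 6·(y − -2) = 0.
Expanding: 3*x + 6*y + 3 = 0.


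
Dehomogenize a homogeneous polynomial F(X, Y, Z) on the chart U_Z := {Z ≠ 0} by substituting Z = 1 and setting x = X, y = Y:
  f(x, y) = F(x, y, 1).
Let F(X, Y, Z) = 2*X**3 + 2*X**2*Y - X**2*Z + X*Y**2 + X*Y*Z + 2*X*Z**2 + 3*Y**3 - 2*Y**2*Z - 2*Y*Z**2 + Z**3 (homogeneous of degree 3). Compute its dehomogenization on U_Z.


f(x, y) = 2*x**3 + 2*x**2*y - x**2 + x*y**2 + x*y + 2*x + 3*y**3 - 2*y**2 - 2*y + 1

On U_Z we set Z = 1. Each monomial c·X^i·Y^j·Z^k in F becomes c·x^i·y^j·1^k = c·x^i·y^j.
Substituting Z = 1: F(X, Y, 1) = 2*x**3 + 2*x**2*y - x**2 + x*y**2 + x*y + 2*x + 3*y**3 - 2*y**2 - 2*y + 1.
Note: deg(f) ≤ deg(F) = 3; strict inequality happens when F is divisible by Z (lost terms).


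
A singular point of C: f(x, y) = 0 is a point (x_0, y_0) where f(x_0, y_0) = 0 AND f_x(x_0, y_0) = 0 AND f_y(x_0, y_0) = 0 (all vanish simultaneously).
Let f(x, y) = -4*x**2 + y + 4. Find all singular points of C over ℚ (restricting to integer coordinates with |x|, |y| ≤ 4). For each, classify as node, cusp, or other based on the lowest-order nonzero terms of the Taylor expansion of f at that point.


No singular points in the scanned grid; C is smooth there.

Compute partial derivatives:
  f_x = -8*x.
  f_y = 1.
f_y = 1 is a nonzero constant, so f_y never vanishes: no point (x, y) can satisfy f = f_x = f_y = 0. In particular no (x, y) ∈ {−4, ..., 4}² is singular; the curve is smooth.


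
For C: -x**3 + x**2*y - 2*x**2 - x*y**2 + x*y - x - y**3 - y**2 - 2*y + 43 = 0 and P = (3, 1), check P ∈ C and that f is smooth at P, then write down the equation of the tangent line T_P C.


Tangent line at P: -34*x - y + 103 = 0.

Step 1: f(3, 1) = 0, so P lies on C.
Step 2: partial derivatives
  f_x(x, y) = -3*x**2 + 2*x*y - 4*x - y**2 + y - 1, f_y(x, y) = x**2 - 2*x*y + x - 3*y**2 - 2*y - 2.
  f_x(P) = -34, f_y(P) = -1 (gradient nonzero, so P is smooth).
Step 3: tangent line at P: -34·(x − 3) + -1·(y − 1) = 0.
Expanding: -34*x - y + 103 = 0.


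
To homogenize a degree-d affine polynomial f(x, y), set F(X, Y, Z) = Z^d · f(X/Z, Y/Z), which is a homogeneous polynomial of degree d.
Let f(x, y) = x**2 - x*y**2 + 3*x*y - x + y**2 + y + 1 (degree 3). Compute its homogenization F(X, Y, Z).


F(X, Y, Z) = X**2*Z - X*Y**2 + 3*X*Y*Z - X*Z**2 + Y**2*Z + Y*Z**2 + Z**3

deg(f) = 3.
Substitute x = X/Z, y = Y/Z into f, then multiply by Z^3.
  monomial 1·x^2·y^0 ↦ 1·X^2·Y^0·Z^1.
  monomial -1·x^1·y^2 ↦ -1·X^1·Y^2·Z^0.
  monomial 3·x^1·y^1 ↦ 3·X^1·Y^1·Z^1.
  monomial -1·x^1·y^0 ↦ -1·X^1·Y^0·Z^2.
  monomial 1·x^0·y^2 ↦ 1·X^0·Y^2·Z^1.
  monomial 1·x^0·y^1 ↦ 1·X^0·Y^1·Z^2.
  monomial 1·x^0·y^0 ↦ 1·X^0·Y^0·Z^3.
Collecting: F(X, Y, Z) = X**2*Z - X*Y**2 + 3*X*Y*Z - X*Z**2 + Y**2*Z + Y*Z**2 + Z**3.


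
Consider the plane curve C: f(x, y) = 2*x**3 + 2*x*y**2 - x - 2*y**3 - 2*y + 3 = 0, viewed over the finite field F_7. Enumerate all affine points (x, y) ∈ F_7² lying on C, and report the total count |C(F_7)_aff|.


Affine F_7-points: {(0, 4), (0, 6), (2, 3), (3, 1), (3, 4), (3, 5), (4, 4), (5, 5), (6, 5)}; count = 9.

For each of the 49 pairs (x, y) ∈ F_7², evaluate f(x, y) mod 7. Record the zeros.
  x = 0: [0↦3, 1↦6, 2↦4, 3↦6, 4↦0, 5↦2, 6↦0]  zeros at y ∈ {4, 6}
  x = 1: [0↦4, 1↦2, 2↦6, 3↦4, 4↦5, 5↦4, 6↦3]  zeros at y ∈ ∅
  x = 2: [0↦3, 1↦3, 2↦6, 3↦0, 4↦1, 5↦4, 6↦4]  zeros at y ∈ {3}
  x = 3: [0↦5, 1↦0, 2↦2, 3↦6, 4↦0, 5↦0, 6↦1]  zeros at y ∈ {1, 4, 5}
  x = 4: [0↦1, 1↦5, 2↦6, 3↦6, 4↦0, 5↦4, 6↦6]  zeros at y ∈ {4}
  x = 5: [0↦3, 1↦2, 2↦2, 3↦5, 4↦6, 5↦0, 6↦3]  zeros at y ∈ {5}
  x = 6: [0↦2, 1↦3, 2↦2, 3↦1, 4↦2, 5↦0, 6↦4]  zeros at y ∈ {5}
Collecting zeros: affine points = {(0, 4), (0, 6), (2, 3), (3, 1), (3, 4), (3, 5), (4, 4), (5, 5), (6, 5)}.
Total count |C(F_7)_aff| = 9.


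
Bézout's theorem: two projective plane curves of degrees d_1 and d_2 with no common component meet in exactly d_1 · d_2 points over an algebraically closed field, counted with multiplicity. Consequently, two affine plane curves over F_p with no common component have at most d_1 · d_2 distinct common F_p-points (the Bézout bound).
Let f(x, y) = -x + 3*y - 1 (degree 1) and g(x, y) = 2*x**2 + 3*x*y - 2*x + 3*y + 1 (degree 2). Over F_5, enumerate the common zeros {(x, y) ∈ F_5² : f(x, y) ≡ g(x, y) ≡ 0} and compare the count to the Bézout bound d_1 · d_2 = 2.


Common zeros: {(1, 4), (4, 0)}; count = 2; Bézout bound = 2.

deg(f) = 1, deg(g) = 2, so Bézout bound = 2.
Scan x ∈ F_5. For each x, list the y ∈ F_5 with f(x, y) ≡ 0 and those with g(x, y) ≡ 0 (mod 5); the common zeros in that column are the intersection.
  x = 0: f ≡ 0 at y ∈ {2}; g ≡ 0 at y ∈ {3}; common: ∅.
  x = 1: f ≡ 0 at y ∈ {4}; g ≡ 0 at y ∈ {4}; common: {4}.
  x = 2: f ≡ 0 at y ∈ {1}; g ≡ 0 at y ∈ {0}; common: ∅.
  x = 3: f ≡ 0 at y ∈ {3}; g ≡ 0 at y ∈ {1}; common: ∅.
  x = 4: f ≡ 0 at y ∈ {0}; g ≡ 0 at y ∈ {0, 1, 2, 3, 4}; common: {0}.
Collecting: common zeros = {(1, 4), (4, 0)}, so the count is 2.
Comparison with the Bézout bound: 2 ≤ 2 = deg(f)·deg(g), as expected for curves with no common component (the bound is attained).


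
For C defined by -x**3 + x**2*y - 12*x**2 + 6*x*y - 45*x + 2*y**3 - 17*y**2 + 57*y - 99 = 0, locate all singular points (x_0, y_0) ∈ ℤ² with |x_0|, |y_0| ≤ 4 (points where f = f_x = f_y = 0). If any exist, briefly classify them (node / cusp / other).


Singular points: {(-3, 3)}; classification: cusp.

Compute partial derivatives:
  f_x = -3*x**2 + 2*x*y - 24*x + 6*y - 45.
  f_y = x**2 + 6*x + 6*y**2 - 34*y + 57.
Scan x_0 ∈ {−4, ..., 4}. For each x_0, f_y(x_0, y) is a polynomial in y; find its integer roots y ∈ {−4, ..., 4}, then test f_x and f at those candidates.
  x = -4: f_y(-4, y) = 6*y**2 - 34*y + 49; no integer root y with |y| ≤ 4.
  x = -3: f_y(-3, y) = 6*y**2 - 34*y + 48; vanishes at y ∈ {3}. (-3, 3): f_x = 0, f = 0 — SINGULAR.
  x = -2: f_y(-2, y) = 6*y**2 - 34*y + 49; no integer root y with |y| ≤ 4.
  x = -1: f_y(-1, y) = 6*y**2 - 34*y + 52; no integer root y with |y| ≤ 4.
  x = 0: f_y(0, y) = 6*y**2 - 34*y + 57; no integer root y with |y| ≤ 4.
  x = 1: f_y(1, y) = 6*y**2 - 34*y + 64; no integer root y with |y| ≤ 4.
  x = 2: f_y(2, y) = 6*y**2 - 34*y + 73; no integer root y with |y| ≤ 4.
  x = 3: f_y(3, y) = 6*y**2 - 34*y + 84; no integer root y with |y| ≤ 4.
  x = 4: f_y(4, y) = 6*y**2 - 34*y + 97; no integer root y with |y| ≤ 4.
Only singular point on the grid: (-3, 3).
Classify: substitute x = -3 + u, y = 3 + v and expand: f = -u**3 + u**2*v + 2*v**3 + v**2.
No constant or linear terms (consistent with a singular point). Quadratic part: v**2. Cubic part: -u**3 + u**2*v + 2*v**3.
The quadratic part v**2 is a perfect square, so there is a single (double) tangent line v = 0, i.e. y = 3. Restricting the cubic part to that line (v = 0) leaves -u**3 ≠ 0, so f is not divisible by v and the branch is v² ≈ u**3 to lowest order — this is a cusp.
Classification: cusp.


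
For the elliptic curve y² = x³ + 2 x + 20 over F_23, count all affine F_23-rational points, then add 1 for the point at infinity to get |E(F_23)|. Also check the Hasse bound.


Affine points = {(1, 0), (2, 3), (2, 20), (4, 0), (6, 8), (6, 15), (7, 3), (7, 20), (9, 10), (9, 13), (11, 4), (11, 19), (12, 1), (12, 22), (13, 9), (13, 14), (14, 3), (14, 20), (16, 10), (16, 13), (18, 0), (21, 10), (21, 13)}; affine count = 23; |E(F_23)| = 24.

Discriminant check: Δ ∝ 4a³ + 27b² = 4·2³ + 27·20² = 4·8 + 27·400 ≡ 22 (mod 23). Nonzero ⇒ E is nonsingular.
For each x ∈ F_23, compute rhs = x³ + 2·x + 20 mod 23, then count y ∈ F_23 with y² ≡ rhs.
  x = 0: rhs = 20, matching y values: none (0 points).
  x = 1: rhs = 0, matching y values: 0 (1 points).
  x = 2: rhs = 9, matching y values: 3, 20 (2 points).
  x = 3: rhs = 7, matching y values: none (0 points).
  x = 4: rhs = 0, matching y values: 0 (1 points).
  x = 5: rhs = 17, matching y values: none (0 points).
  x = 6: rhs = 18, matching y values: 8, 15 (2 points).
  x = 7: rhs = 9, matching y values: 3, 20 (2 points).
  x = 8: rhs = 19, matching y values: none (0 points).
  x = 9: rhs = 8, matching y values: 10, 13 (2 points).
  x = 10: rhs = 5, matching y values: none (0 points).
  x = 11: rhs = 16, matching y values: 4, 19 (2 points).
  x = 12: rhs = 1, matching y values: 1, 22 (2 points).
  x = 13: rhs = 12, matching y values: 9, 14 (2 points).
  x = 14: rhs = 9, matching y values: 3, 20 (2 points).
  x = 15: rhs = 21, matching y values: none (0 points).
  x = 16: rhs = 8, matching y values: 10, 13 (2 points).
  x = 17: rhs = 22, matching y values: none (0 points).
  x = 18: rhs = 0, matching y values: 0 (1 points).
  x = 19: rhs = 17, matching y values: none (0 points).
  x = 20: rhs = 10, matching y values: none (0 points).
  x = 21: rhs = 8, matching y values: 10, 13 (2 points).
  x = 22: rhs = 17, matching y values: none (0 points).
Total affine count: 23.
Full point count |E(F_23)| = 23 + 1 = 24.
Hasse bound: |24 − (23+1)| = |0| = 0 ≤ 2√23 ≈ 9.5917 ✓.
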